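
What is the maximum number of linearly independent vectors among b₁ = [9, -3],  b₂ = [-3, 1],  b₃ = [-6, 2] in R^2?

1

Put the 2×3 matrix [b₁|b₂|b₃] into echelon form.
Reduction leaves 1 leading entry, giving rank 1.
(With 3 elements in a 2-dimensional space the rank is at most 2.)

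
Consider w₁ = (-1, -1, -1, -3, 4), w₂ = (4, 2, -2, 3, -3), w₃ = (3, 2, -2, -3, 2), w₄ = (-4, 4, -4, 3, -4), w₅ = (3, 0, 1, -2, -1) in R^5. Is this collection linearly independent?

Row-reduce the matrix whose columns are w₁, w₂, w₃, w₄, w₅.
The reduction yields 5 nonzero rows, so the rank is 5.
Since rank = 5 (the number of vectors), the set is linearly independent.

linearly independent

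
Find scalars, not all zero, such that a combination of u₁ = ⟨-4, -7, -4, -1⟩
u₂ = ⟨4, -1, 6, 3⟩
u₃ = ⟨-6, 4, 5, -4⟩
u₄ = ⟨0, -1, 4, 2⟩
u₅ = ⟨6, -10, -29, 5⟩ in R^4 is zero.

3u₂ + 3u₃ - u₄ + u₅ = 0

Set up α₁u₁ + … + α₅u₅ = 0 and solve the homogeneous system.
A generator of the null space is (0, 3, 3, -1, 1).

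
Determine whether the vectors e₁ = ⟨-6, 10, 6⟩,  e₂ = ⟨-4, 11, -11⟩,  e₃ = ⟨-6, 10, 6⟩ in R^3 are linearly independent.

linearly dependent

Two of the vectors are equal, giving an immediate dependence.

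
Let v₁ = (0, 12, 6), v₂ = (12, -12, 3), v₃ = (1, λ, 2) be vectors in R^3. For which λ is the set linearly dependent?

λ = 5/2

The set is linearly dependent precisely when det[v₁; v₂; v₃] = 0.
The determinant works out to 72*λ - 180.
Solving 72*λ - 180 = 0 yields λ = 5/2.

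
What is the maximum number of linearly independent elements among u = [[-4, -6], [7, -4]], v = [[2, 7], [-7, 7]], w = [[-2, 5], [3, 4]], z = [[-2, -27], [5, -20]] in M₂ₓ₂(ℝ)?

3

Pass to coordinate vectors with respect to the basis {E₁₁, E₁₂, E₂₁, E₂₂}.
Apply Gaussian elimination to the matrix whose rows are u, v, w, z.
Exactly 3 pivots survive; hence the rank is 3.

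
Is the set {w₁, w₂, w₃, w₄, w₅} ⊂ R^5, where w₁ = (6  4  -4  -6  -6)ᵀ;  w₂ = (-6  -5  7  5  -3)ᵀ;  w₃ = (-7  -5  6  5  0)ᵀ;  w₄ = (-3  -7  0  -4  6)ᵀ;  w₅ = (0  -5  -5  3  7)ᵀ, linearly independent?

The matrix [w₁|w₂|w₃|w₄|w₅] has determinant -4008.
A nonzero determinant means the columns are linearly independent.

linearly independent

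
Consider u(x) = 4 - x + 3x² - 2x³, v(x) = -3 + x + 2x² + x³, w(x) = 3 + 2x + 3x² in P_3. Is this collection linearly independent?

linearly independent

Write each element as a coordinate vector in ℝ⁴ using {1, x, …, x³}.
Row-reduce the matrix whose columns are u, v, w.
The reduction yields 3 nonzero rows, so the rank is 3.
Since rank = 3 (the number of vectors), the set is linearly independent.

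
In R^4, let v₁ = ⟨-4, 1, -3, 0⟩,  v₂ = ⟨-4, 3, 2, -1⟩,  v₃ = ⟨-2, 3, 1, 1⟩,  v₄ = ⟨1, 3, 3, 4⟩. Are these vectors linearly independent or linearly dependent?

The matrix [v₁|v₂|v₃|v₄] has determinant 63.
A nonzero determinant means the columns are linearly independent.

linearly independent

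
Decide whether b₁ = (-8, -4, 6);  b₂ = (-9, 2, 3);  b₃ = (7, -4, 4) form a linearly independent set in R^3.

Row-reduce the matrix whose columns are b₁, b₂, b₃.
The reduction yields 3 nonzero rows, so the rank is 3.
Since rank = 3 (the number of vectors), the set is linearly independent.

linearly independent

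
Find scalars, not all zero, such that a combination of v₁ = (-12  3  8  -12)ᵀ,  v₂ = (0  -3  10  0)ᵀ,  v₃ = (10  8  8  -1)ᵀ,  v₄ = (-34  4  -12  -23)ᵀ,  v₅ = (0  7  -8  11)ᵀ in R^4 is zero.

Row-reduce the matrix with v₁, v₂, v₃, v₄, v₅ as columns; the null space gives the coefficients.
One solution (up to scaling) is (2, -2, -1, -1, 0).

2v₁ - 2v₂ - v₃ - v₄ = 0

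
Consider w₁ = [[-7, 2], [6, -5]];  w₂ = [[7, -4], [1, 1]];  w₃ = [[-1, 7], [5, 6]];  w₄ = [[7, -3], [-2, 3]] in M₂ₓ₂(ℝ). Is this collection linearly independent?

linearly independent

Write each element as a coordinate vector in ℝ⁴ using {E₁₁, E₁₂, E₂₁, E₂₂}.
Form the 4×4 matrix with these as columns; its determinant is 47.
A nonzero determinant means the columns are linearly independent.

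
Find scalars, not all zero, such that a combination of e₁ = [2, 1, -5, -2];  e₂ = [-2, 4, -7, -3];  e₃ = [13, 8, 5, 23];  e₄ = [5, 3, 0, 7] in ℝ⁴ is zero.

Write the vectors as columns of a matrix and find a nonzero vector in its null space.
A generator of the null space is (1, 0, 1, -3).

e₁ + e₃ - 3e₄ = 0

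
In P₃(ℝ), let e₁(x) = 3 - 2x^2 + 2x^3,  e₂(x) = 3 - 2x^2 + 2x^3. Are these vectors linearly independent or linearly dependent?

Take coordinates with respect to the standard basis {1, x, …, x^3}.
Two of the vectors are equal, giving an immediate dependence.

linearly dependent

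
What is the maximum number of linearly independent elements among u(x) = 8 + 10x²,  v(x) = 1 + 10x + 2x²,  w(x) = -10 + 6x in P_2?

Use coordinates relative to {1, x, x²}.
Put the 3×3 matrix [u|v|w] into echelon form.
The echelon form has 3 nonzero rows, so the rank is 3.

3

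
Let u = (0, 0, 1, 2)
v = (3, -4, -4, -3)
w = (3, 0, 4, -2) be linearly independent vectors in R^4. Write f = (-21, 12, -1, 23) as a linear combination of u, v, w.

f = 3u - 3v - 4w

Since u, v, w are independent, the coefficients expressing f are uniquely determined by a linear system.
The system has the unique solution (α₁, α₂, α₃) = (3, -3, -4).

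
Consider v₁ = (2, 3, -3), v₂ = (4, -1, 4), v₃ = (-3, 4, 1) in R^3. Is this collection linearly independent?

linearly independent

Form the 3×3 matrix with these as columns; its determinant is -121.
A nonzero determinant means the columns are linearly independent.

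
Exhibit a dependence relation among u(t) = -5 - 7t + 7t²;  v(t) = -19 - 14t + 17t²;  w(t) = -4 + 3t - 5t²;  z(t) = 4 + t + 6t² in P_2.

3u - v + 2w + z = 0

Pass to coordinate vectors relative to the basis {1, t, t²}.
Write the vectors as columns of a matrix and find a nonzero vector in its null space.
A generator of the null space is (3, -1, 2, 1).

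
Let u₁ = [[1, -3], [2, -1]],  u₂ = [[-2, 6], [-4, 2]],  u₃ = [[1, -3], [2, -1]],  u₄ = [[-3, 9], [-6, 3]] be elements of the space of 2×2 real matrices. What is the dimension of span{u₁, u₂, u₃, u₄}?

1

Use coordinates relative to {E₁₁, E₁₂, E₂₁, E₂₂}.
Apply Gaussian elimination to the matrix whose rows are u₁, u₂, u₃, u₄.
Reduction leaves 1 leading entry, giving rank 1.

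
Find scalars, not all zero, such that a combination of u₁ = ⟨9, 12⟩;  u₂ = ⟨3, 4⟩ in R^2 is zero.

Set up α₁u₁ + α₂u₂ = 0 and solve the homogeneous system.
A generator of the null space is (1, -3).

u₁ - 3u₂ = 0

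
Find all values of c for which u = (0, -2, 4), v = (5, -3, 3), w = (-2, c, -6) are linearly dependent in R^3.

The vectors are dependent exactly when the determinant of the matrix with rows u, v, w vanishes.
Cofactor expansion gives det = 20*c - 72.
Setting this to zero gives c = 18/5.

c = 18/5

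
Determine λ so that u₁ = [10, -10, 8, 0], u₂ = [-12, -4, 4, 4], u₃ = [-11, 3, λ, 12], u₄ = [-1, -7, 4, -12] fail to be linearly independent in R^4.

λ = -4/7

The vectors are dependent exactly when the determinant of the matrix with rows u₁, u₂, u₃, u₄ vanishes.
The determinant works out to 2240*λ + 1280.
This vanishes exactly when λ = -4/7.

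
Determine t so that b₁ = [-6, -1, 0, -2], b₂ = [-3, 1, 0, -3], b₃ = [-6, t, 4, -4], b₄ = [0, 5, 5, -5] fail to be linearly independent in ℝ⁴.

Dependence holds iff the 4×4 matrix [b₁ b₂ b₃ b₄] is singular.
The determinant works out to 60*t - 90.
Solving 60*t - 90 = 0 yields t = 3/2.

t = 3/2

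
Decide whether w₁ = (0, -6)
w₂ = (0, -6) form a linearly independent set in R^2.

linearly dependent

Two of the vectors are equal, giving an immediate dependence.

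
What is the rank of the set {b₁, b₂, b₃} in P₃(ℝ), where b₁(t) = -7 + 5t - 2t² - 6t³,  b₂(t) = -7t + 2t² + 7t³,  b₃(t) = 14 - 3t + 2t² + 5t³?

2

Represent each element by its coordinate vector in ℝ⁴.
Put the 4×3 matrix [b₁|b₂|b₃] into echelon form.
The echelon form has 2 nonzero rows, so the rank is 2.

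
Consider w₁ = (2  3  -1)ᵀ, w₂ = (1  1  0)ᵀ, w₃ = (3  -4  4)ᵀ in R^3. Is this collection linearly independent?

linearly independent

The matrix [w₁|w₂|w₃] has determinant 3.
A nonzero determinant means the columns are linearly independent.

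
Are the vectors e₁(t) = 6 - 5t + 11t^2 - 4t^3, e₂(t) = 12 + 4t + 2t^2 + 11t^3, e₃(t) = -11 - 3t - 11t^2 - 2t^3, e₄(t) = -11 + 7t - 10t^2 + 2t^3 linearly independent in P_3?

Take coordinates with respect to the standard basis {1, t, …, t^3}.
Form the 4×4 matrix with these as columns; its determinant is -2613.
A nonzero determinant means the columns are linearly independent.

linearly independent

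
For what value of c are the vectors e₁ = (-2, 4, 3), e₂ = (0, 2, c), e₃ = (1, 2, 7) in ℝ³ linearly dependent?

c = 17/4

Place the vectors as rows of a 3×3 matrix; dependence ⇔ determinant zero.
The determinant works out to 8*c - 34.
Solving 8*c - 34 = 0 yields c = 17/4.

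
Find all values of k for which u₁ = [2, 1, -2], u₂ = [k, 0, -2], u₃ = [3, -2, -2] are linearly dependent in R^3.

Dependence holds iff the 3×3 matrix [u₁ u₂ u₃] is singular.
Expanding, det = 6*k - 14.
Solving 6*k - 14 = 0 yields k = 7/3.

k = 7/3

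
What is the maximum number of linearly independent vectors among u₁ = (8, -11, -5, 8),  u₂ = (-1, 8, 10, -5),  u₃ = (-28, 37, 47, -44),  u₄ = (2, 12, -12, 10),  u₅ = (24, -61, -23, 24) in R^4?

3

Row-reduce the 5×4 matrix with these as rows.
The echelon form has 3 nonzero rows, so the rank is 3.
(With 5 elements in a 4-dimensional space the rank is at most 4.)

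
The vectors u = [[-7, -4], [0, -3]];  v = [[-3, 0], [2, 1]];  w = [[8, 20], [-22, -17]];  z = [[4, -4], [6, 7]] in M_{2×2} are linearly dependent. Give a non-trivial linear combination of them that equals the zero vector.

Pass to coordinate vectors relative to the basis {E₁₁, E₁₂, E₂₁, E₂₂}.
Row-reduce the matrix with u, v, w, z as columns; the null space gives the coefficients.
The free variable yields coefficients (2, 2, 1, 3) (any nonzero multiple also works).

2u + 2v + w + 3z = 0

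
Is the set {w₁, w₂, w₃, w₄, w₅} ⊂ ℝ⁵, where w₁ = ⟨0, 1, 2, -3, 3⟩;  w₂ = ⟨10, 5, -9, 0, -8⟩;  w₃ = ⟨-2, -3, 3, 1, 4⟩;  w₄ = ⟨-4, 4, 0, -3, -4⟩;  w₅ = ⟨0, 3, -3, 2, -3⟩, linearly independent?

Form the 5×5 matrix with these as columns; its determinant is 0.
A zero determinant means the columns are linearly dependent.

linearly dependent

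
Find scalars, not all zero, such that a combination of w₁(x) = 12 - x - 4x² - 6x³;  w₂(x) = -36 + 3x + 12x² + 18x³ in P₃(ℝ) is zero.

Pass to coordinate vectors relative to the basis {1, x, …, x³}.
Row-reduce the matrix with w₁, w₂ as columns; the null space gives the coefficients.
One solution (up to scaling) is (3, 1).

3w₁ + w₂ = 0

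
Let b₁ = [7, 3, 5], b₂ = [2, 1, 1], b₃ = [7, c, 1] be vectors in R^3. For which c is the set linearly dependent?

The set is linearly dependent precisely when det[b₁; b₂; b₃] = 0.
Cofactor expansion gives det = 3*c - 13.
This vanishes exactly when c = 13/3.

c = 13/3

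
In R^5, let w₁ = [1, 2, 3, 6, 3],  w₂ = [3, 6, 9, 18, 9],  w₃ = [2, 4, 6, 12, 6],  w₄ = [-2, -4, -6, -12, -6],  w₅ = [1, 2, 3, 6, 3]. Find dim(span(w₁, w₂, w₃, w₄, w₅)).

dim = 1

Put the 5×5 matrix [w₁|w₂|w₃|w₄|w₅] into echelon form.
Reduction leaves 1 leading entry, giving rank 1.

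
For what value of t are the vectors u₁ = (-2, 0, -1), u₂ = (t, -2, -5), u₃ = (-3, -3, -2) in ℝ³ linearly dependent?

t = -28/3

The vectors are dependent exactly when the determinant of the matrix with rows u₁, u₂, u₃ vanishes.
Cofactor expansion gives det = 3*t + 28.
This vanishes exactly when t = -28/3.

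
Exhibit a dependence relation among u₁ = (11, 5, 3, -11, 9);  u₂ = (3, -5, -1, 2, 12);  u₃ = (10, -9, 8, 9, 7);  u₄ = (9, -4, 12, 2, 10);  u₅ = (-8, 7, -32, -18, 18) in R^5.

Solve the homogeneous system with u₁, u₂, u₃, u₄, u₅ as columns by row-reducing the coefficient matrix.
The free variable yields coefficients (1, 3, -1, -2, -1) (any nonzero multiple also works).

u₁ + 3u₂ - u₃ - 2u₄ - u₅ = 0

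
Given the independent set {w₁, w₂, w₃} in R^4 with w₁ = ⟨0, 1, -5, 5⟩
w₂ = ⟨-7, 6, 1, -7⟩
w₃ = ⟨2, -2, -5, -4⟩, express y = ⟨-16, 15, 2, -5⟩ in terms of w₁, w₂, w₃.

Since w₁, w₂, w₃ are independent, the coefficients expressing y are uniquely determined by a linear system.
Row-reducing the augmented matrix gives the unique coefficients (c₁, c₂, c₃) = (1, 2, -1).

y = w₁ + 2w₂ - w₃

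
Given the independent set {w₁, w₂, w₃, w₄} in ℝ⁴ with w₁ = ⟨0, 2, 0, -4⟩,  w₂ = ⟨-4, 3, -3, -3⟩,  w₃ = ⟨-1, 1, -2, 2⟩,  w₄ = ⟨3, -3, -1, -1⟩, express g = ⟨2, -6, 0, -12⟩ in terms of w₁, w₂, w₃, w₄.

Since w₁, w₂, w₃, w₄ are independent, the coefficients expressing g are uniquely determined by a linear system.
Row-reducing the augmented matrix gives the unique coefficients (a₁, …, a₄) = (-1, 2, -4, 2).

g = -w₁ + 2w₂ - 4w₃ + 2w₄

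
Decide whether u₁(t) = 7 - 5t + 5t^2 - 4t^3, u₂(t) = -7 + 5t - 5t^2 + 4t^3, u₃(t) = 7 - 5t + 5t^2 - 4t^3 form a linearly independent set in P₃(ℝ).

Take coordinates with respect to the standard basis {1, t, …, t^3}.
Two of the vectors are equal, giving an immediate dependence.

linearly dependent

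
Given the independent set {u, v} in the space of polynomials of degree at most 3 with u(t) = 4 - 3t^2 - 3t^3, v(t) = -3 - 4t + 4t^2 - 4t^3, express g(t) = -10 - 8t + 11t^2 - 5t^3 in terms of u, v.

Work in coordinates with respect to the standard basis {1, t, …, t^3}.
Since u, v are independent, the coefficients expressing g are uniquely determined by a linear system.
The system has the unique solution (c₁, c₂) = (-1, 2).

g = -u + 2v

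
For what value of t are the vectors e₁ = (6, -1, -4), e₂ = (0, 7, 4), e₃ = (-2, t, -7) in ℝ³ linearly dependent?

The vectors are dependent exactly when the determinant of the matrix with rows e₁, e₂, e₃ vanishes.
Expanding, det = -24*t - 342.
This vanishes exactly when t = -57/4.

t = -57/4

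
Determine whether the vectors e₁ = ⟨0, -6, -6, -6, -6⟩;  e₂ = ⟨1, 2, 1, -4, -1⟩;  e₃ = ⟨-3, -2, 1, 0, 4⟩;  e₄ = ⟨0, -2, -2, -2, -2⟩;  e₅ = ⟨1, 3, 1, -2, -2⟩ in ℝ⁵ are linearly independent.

One vector is a scalar multiple of another, so the set is dependent.

linearly dependent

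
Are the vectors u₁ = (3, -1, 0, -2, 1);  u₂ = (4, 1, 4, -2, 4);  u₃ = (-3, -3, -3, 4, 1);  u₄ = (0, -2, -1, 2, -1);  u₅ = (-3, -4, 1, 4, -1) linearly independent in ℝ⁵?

Form the 5×5 matrix with these as columns; its determinant is -506.
A nonzero determinant means the columns are linearly independent.

linearly independent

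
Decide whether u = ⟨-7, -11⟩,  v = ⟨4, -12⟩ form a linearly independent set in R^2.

Form the 2×2 matrix with these as columns; its determinant is 128.
A nonzero determinant means the columns are linearly independent.

linearly independent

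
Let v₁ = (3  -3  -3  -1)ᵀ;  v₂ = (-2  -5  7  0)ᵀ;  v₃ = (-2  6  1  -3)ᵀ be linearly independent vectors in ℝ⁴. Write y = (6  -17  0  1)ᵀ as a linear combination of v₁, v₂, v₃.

y = 2v₁ + v₂ - v₃

Set up the augmented matrix [v₁ | v₂ | v₃ | y] and row-reduce.
Back-substitution yields (a₁, a₂, a₃) = (2, 1, -1).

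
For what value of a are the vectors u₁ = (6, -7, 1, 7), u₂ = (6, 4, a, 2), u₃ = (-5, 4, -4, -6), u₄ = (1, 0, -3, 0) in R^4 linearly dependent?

a = -31/7

The vectors are dependent exactly when the determinant of the matrix with rows u₁, u₂, u₃, u₄ vanishes.
Expanding, det = -14*a - 62.
Setting this to zero gives a = -31/7.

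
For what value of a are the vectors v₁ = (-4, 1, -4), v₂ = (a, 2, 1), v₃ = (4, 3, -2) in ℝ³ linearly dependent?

a = 32/5

Place the vectors as rows of a 3×3 matrix; dependence ⇔ determinant zero.
Cofactor expansion gives det = 64 - 10*a.
This vanishes exactly when a = 32/5.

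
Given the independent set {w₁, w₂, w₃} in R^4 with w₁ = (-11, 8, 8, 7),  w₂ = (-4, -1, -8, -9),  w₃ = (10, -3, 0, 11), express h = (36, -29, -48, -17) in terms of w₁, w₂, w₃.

h = -2w₁ + 4w₂ + 3w₃

Set up the augmented matrix [w₁ | w₂ | w₃ | h] and row-reduce.
Row-reducing the augmented matrix gives the unique coefficients (c₁, c₂, c₃) = (-2, 4, 3).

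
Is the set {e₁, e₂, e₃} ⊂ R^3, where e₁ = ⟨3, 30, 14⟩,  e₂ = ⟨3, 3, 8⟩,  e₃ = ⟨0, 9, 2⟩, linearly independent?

linearly dependent

Form the 3×3 matrix with these as columns; its determinant is 0.
A zero determinant means the columns are linearly dependent.
Indeed e₁ - e₂ - 3e₃ = 0.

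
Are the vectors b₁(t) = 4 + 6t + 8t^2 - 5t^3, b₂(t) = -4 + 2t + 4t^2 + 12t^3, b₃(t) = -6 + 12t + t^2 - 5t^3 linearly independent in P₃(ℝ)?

linearly independent

Write each element as a coordinate vector in ℝ⁴ using {1, t, …, t^3}.
Row-reduce the matrix whose columns are b₁, b₂, b₃.
The reduction yields 3 nonzero rows, so the rank is 3.
Since rank = 3 (the number of vectors), the set is linearly independent.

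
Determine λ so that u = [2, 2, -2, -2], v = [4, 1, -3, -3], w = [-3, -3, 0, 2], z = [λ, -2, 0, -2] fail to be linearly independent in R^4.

The vectors are dependent exactly when the determinant of the matrix with rows u, v, w, z vanishes.
Cofactor expansion gives det = 8*λ - 44.
This vanishes exactly when λ = 11/2.

λ = 11/2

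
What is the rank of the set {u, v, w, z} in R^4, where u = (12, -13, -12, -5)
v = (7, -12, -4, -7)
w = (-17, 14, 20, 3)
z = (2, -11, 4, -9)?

Put the 4×4 matrix [u|v|w|z] into echelon form.
Reduction leaves 2 leading entries, giving rank 2.

2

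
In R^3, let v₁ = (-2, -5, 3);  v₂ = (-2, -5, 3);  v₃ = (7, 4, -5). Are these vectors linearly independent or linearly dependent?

Two of the vectors are equal, giving an immediate dependence.

linearly dependent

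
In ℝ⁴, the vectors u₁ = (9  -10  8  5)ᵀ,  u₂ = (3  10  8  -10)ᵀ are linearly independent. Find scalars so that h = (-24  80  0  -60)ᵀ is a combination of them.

Write h = α₁u₁ + α₂u₂ and equate components.
Row-reducing the augmented matrix gives the unique coefficients (α₁, α₂) = (-4, 4).

h = -4u₁ + 4u₂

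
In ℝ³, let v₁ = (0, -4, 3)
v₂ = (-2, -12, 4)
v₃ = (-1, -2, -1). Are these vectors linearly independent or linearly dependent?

linearly dependent

Row-reduce the matrix whose columns are v₁, v₂, v₃.
The reduction yields 2 nonzero rows, so the rank is 2.
Since rank 2 < 3, the set is linearly dependent.
Indeed 2v₁ - v₂ + 2v₃ = 0.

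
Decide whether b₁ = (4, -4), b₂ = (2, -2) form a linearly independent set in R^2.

One vector is a scalar multiple of another, so the set is dependent.

linearly dependent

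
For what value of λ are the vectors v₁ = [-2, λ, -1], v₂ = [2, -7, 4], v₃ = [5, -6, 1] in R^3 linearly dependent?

λ = 19/6

The set is linearly dependent precisely when det[v₁; v₂; v₃] = 0.
Expanding, det = 18*λ - 57.
Solving 18*λ - 57 = 0 yields λ = 19/6.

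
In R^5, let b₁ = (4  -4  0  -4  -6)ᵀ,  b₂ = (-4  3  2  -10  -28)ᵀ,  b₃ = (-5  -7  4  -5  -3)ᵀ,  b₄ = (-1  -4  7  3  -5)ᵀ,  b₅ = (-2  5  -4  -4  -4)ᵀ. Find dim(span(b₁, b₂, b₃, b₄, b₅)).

Put the 5×5 matrix [b₁|b₂|b₃|b₄|b₅] into echelon form.
The echelon form has 4 nonzero rows, so the rank is 4.

dim = 4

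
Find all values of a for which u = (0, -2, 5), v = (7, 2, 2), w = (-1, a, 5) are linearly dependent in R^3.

a = -12/5

The set is linearly dependent precisely when det[u; v; w] = 0.
Cofactor expansion gives det = 35*a + 84.
Setting this to zero gives a = -12/5.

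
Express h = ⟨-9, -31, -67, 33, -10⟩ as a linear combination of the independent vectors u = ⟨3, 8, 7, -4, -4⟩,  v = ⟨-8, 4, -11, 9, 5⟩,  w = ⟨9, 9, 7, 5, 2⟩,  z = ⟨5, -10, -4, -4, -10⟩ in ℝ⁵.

Write h = α₁u + … + α₄z and equate components.
Row-reducing the augmented matrix gives the unique coefficients (α₁, …, α₄) = (-2, 4, 1, 4).

h = -2u + 4v + w + 4z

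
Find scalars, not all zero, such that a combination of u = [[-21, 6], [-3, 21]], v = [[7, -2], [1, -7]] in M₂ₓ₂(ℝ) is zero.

Take coordinates with respect to {E₁₁, E₁₂, E₂₁, E₂₂}.
Write the vectors as columns of a matrix and find a nonzero vector in its null space.
One solution (up to scaling) is (1, 3).

u + 3v = 0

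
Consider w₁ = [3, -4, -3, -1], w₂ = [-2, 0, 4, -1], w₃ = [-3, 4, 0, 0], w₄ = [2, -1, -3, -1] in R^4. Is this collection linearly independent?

Row-reduce the matrix whose columns are w₁, w₂, w₃, w₄.
The reduction yields 4 nonzero rows, so the rank is 4.
Since rank = 4 (the number of vectors), the set is linearly independent.

linearly independent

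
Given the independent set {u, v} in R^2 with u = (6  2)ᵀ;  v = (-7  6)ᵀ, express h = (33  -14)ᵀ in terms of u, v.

Solve the system with u, v as columns and h as the right-hand side.
The system has the unique solution (a₁, a₂) = (2, -3).

h = 2u - 3v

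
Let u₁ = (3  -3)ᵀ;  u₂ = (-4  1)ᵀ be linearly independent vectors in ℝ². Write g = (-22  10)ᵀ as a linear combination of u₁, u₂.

Set up the augmented matrix [u₁ | u₂ | g] and row-reduce.
Row-reducing the augmented matrix gives the unique coefficients (α₁, α₂) = (-2, 4).

g = -2u₁ + 4u₂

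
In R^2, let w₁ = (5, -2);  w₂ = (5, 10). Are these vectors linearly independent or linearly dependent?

Form the 2×2 matrix with these as columns; its determinant is 60.
A nonzero determinant means the columns are linearly independent.

linearly independent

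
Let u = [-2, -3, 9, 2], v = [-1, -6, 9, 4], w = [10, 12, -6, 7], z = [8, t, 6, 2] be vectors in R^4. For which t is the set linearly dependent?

t = 42

Dependence holds iff the 4×4 matrix [u v w z] is singular.
Expanding, det = 81*t - 3402.
This vanishes exactly when t = 42.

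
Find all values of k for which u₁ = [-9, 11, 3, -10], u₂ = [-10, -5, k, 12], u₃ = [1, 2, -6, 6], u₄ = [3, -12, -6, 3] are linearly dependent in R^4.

k = -45

The vectors are dependent exactly when the determinant of the matrix with rows u₁, u₂, u₃, u₄ vanishes.
Cofactor expansion gives det = 357*k + 16065.
Setting this to zero gives k = -45.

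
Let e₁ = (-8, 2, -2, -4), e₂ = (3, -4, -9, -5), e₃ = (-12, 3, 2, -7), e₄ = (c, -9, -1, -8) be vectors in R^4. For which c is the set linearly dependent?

Place the vectors as rows of a 4×4 matrix; dependence ⇔ determinant zero.
Cofactor expansion gives det = 1976 - 156*c.
Solving 1976 - 156*c = 0 yields c = 38/3.

c = 38/3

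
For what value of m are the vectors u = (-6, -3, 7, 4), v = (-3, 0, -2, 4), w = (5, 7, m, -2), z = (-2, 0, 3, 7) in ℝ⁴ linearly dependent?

m = -27

Place the vectors as rows of a 4×4 matrix; dependence ⇔ determinant zero.
The determinant works out to -39*m - 1053.
Setting this to zero gives m = -27.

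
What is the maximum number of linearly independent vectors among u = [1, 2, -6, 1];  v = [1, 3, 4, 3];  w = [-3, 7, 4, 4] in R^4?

3

Put the 4×3 matrix [u|v|w] into echelon form.
Exactly 3 pivots survive; hence the rank is 3.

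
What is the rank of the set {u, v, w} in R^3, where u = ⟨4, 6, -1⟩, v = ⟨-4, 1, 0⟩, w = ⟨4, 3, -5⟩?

Form the matrix with u, v, w as columns and reduce.
The echelon form has 3 nonzero rows, so the rank is 3.

3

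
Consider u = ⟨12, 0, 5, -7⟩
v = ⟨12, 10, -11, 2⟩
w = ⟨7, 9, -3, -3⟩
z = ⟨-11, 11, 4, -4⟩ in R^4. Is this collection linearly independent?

Place the vectors as rows of a 4×4 matrix and reduce to echelon form.
The reduction yields 4 nonzero rows, so the rank is 4.
Since rank = 4 (the number of vectors), the set is linearly independent.

linearly independent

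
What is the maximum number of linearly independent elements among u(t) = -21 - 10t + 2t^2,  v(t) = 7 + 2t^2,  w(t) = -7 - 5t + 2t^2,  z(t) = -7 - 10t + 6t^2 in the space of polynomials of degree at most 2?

2

Represent each element by its coordinate vector in ℝ³.
Put the 3×4 matrix [u|v|w|z] into echelon form.
Exactly 2 pivots survive; hence the rank is 2.
(With 4 elements in a 3-dimensional space the rank is at most 3.)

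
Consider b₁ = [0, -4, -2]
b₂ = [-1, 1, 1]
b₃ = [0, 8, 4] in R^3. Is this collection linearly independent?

One vector is a scalar multiple of another, so the set is dependent.

linearly dependent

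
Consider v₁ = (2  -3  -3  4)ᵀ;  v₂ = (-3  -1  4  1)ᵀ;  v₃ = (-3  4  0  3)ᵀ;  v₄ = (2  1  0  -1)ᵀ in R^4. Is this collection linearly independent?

Form the 4×4 matrix with these as columns; its determinant is 247.
A nonzero determinant means the columns are linearly independent.

linearly independent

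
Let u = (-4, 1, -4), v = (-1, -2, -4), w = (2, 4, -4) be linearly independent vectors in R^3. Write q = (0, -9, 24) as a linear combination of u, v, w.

Since u, v, w are independent, the coefficients expressing q are uniquely determined by a linear system.
Row-reducing the augmented matrix gives the unique coefficients (a₁, a₂, a₃) = (-1, -2, -3).

q = -u - 2v - 3w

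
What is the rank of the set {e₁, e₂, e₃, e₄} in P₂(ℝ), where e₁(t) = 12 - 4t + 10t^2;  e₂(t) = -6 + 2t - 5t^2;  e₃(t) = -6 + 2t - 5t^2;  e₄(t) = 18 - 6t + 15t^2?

Use coordinates relative to {1, t, t^2}.
Apply Gaussian elimination to the matrix whose rows are e₁, e₂, e₃, e₄.
Reduction leaves 1 leading entry, giving rank 1.
(With 4 elements in a 3-dimensional space the rank is at most 3.)

1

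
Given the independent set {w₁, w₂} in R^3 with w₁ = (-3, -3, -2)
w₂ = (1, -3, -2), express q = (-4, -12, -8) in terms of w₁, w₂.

Since w₁, w₂ are independent, the coefficients expressing q are uniquely determined by a linear system.
Row-reducing the augmented matrix gives the unique coefficients (c₁, c₂) = (2, 2).

q = 2w₁ + 2w₂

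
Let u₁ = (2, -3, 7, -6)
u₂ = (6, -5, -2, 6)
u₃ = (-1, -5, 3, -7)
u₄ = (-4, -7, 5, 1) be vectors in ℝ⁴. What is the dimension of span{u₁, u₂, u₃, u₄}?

Form the matrix with u₁, u₂, u₃, u₄ as columns and reduce.
Exactly 4 pivots survive; hence the rank is 4.

4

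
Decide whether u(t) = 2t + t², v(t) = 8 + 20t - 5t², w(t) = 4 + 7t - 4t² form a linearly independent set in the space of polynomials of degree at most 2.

linearly dependent

Write each element as a coordinate vector in ℝ³ using {1, t, t²}.
Form the 3×3 matrix with these as columns; its determinant is 0.
A zero determinant means the columns are linearly dependent.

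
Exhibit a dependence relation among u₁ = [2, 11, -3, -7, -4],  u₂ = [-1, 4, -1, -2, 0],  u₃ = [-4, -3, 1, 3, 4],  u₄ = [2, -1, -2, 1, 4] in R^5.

u₁ - 2u₂ + u₃ = 0

Solve the homogeneous system with u₁, u₂, u₃, u₄ as columns by row-reducing the coefficient matrix.
A generator of the null space is (1, -2, 1, 0).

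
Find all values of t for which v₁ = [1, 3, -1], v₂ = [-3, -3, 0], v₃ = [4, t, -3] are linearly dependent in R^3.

Place the vectors as rows of a 3×3 matrix; dependence ⇔ determinant zero.
The determinant works out to 3*t - 30.
Setting this to zero gives t = 10.

t = 10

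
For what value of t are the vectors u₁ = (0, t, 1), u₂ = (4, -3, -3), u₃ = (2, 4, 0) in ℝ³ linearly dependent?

t = 11/3

The set is linearly dependent precisely when det[u₁; u₂; u₃] = 0.
The determinant works out to 22 - 6*t.
Setting this to zero gives t = 11/3.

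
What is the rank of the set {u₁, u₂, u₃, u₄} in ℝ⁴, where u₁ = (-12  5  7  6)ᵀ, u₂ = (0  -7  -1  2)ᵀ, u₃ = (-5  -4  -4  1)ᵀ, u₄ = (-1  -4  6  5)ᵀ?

Row-reduce the 4×4 matrix with these as rows.
Reduction leaves 3 leading entries, giving rank 3.

rank 3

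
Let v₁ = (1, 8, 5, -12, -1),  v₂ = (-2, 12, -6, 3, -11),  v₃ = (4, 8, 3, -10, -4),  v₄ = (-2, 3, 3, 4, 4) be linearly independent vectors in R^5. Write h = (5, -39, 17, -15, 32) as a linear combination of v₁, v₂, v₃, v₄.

h = v₁ - 3v₂ - v₃ - v₄

Since v₁, v₂, v₃, v₄ are independent, the coefficients expressing h are uniquely determined by a linear system.
The system has the unique solution (c₁, …, c₄) = (1, -3, -1, -1).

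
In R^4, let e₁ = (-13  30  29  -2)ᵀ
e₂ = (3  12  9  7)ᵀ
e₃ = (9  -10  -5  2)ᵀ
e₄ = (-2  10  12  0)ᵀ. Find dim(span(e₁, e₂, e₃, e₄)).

Row-reduce the 4×4 matrix with these as rows.
The echelon form has 3 nonzero rows, so the rank is 3.

3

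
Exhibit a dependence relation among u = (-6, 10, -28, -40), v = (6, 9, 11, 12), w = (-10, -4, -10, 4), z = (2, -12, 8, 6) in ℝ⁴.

Write the vectors as columns of a matrix and find a nonzero vector in its null space.
The free variable yields coefficients (1, 2, 1, 2) (any nonzero multiple also works).

u + 2v + w + 2z = 0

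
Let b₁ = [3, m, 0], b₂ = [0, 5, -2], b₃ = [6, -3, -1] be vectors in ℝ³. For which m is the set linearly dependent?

m = -11/4

Place the vectors as rows of a 3×3 matrix; dependence ⇔ determinant zero.
The determinant works out to -12*m - 33.
Setting this to zero gives m = -11/4.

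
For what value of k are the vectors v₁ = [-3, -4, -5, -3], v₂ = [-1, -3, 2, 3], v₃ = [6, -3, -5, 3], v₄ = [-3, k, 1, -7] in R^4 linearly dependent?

Dependence holds iff the 4×4 matrix [v₁ v₂ v₃ v₄] is singular.
The determinant works out to 1078 - 147*k.
Solving 1078 - 147*k = 0 yields k = 22/3.

k = 22/3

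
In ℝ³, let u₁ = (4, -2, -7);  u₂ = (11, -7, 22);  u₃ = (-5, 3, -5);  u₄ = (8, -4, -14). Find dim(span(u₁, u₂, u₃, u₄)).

dim = 2

Row-reduce the 4×3 matrix with these as rows.
Exactly 2 pivots survive; hence the rank is 2.
(With 4 elements in a 3-dimensional space the rank is at most 3.)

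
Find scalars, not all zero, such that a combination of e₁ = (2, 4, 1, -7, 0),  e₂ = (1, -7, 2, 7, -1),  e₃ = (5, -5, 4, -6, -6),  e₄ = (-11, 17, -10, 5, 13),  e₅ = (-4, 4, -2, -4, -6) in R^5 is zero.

e₂ + 2e₃ + e₄ = 0

Write the vectors as columns of a matrix and find a nonzero vector in its null space.
A generator of the null space is (0, 1, 2, 1, 0).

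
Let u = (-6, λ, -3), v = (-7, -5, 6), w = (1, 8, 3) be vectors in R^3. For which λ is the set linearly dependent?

The vectors are dependent exactly when the determinant of the matrix with rows u, v, w vanishes.
Expanding, det = 27*λ + 531.
Solving 27*λ + 531 = 0 yields λ = -59/3.

λ = -59/3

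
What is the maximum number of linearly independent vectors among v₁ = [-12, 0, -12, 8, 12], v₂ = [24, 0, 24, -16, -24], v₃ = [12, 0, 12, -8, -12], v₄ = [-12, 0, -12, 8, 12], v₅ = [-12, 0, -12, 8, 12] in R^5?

1

Form the matrix with v₁, v₂, v₃, v₄, v₅ as columns and reduce.
Reduction leaves 1 leading entry, giving rank 1.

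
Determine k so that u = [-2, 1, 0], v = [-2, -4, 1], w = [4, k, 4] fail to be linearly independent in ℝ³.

k = -22

The vectors are dependent exactly when the determinant of the matrix with rows u, v, w vanishes.
Cofactor expansion gives det = 2*k + 44.
This vanishes exactly when k = -22.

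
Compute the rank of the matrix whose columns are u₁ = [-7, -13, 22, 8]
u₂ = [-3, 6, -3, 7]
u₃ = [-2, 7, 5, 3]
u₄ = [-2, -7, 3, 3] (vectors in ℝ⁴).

Put the 4×4 matrix [u₁|u₂|u₃|u₄] into echelon form.
Exactly 3 pivots survive; hence the rank is 3.

rank 3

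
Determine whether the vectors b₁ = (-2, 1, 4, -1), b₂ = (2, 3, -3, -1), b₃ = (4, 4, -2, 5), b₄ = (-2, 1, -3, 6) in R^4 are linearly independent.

Form the 4×4 matrix with these as columns; its determinant is -588.
A nonzero determinant means the columns are linearly independent.

linearly independent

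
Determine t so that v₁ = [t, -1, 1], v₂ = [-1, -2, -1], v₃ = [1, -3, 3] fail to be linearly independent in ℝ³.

The set is linearly dependent precisely when det[v₁; v₂; v₃] = 0.
Cofactor expansion gives det = 3 - 9*t.
This vanishes exactly when t = 1/3.

t = 1/3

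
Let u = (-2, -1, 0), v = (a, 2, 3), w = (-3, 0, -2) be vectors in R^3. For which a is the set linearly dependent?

Place the vectors as rows of a 3×3 matrix; dependence ⇔ determinant zero.
Cofactor expansion gives det = 17 - 2*a.
This vanishes exactly when a = 17/2.

a = 17/2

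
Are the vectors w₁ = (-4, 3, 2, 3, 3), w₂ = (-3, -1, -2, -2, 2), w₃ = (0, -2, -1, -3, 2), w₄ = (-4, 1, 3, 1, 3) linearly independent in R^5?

Row-reduce the matrix whose columns are w₁, w₂, w₃, w₄.
The reduction yields 4 nonzero rows, so the rank is 4.
Since rank = 4 (the number of vectors), the set is linearly independent.

linearly independent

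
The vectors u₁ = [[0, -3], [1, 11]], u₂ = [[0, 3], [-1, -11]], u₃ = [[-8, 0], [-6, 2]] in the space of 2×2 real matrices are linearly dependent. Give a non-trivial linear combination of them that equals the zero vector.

Pass to coordinate vectors relative to the basis {E₁₁, E₁₂, E₂₁, E₂₂}.
Solve the homogeneous system with u₁, u₂, u₃ as columns by row-reducing the coefficient matrix.
One solution (up to scaling) is (1, 1, 0).

u₁ + u₂ = 0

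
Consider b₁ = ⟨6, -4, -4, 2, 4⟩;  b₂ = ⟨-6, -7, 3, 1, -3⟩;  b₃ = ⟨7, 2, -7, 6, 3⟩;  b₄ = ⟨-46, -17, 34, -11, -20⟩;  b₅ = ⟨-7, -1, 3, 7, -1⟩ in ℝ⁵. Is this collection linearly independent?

linearly dependent

The matrix [b₁|b₂|b₃|b₄|b₅] has determinant 0.
A zero determinant means the columns are linearly dependent.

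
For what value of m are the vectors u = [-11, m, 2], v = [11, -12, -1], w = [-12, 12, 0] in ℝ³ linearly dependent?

m = 13

The set is linearly dependent precisely when det[u; v; w] = 0.
Expanding, det = 12*m - 156.
Setting this to zero gives m = 13.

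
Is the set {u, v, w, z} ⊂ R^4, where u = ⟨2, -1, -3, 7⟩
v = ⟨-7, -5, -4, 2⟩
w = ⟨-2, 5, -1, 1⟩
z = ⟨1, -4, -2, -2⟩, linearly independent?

Row-reduce the matrix whose columns are u, v, w, z.
The reduction yields 4 nonzero rows, so the rank is 4.
Since rank = 4 (the number of vectors), the set is linearly independent.

linearly independent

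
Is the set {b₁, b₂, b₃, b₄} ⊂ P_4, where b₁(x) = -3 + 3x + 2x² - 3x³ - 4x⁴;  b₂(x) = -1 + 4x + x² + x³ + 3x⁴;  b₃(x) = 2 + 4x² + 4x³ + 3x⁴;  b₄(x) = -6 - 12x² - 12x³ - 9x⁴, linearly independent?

linearly dependent

Take coordinates with respect to the standard basis {1, x, …, x⁴}.
One vector is a scalar multiple of another, so the set is dependent.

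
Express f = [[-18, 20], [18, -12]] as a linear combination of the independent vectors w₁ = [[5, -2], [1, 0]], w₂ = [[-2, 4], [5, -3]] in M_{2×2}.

Work in coordinates with respect to the standard basis {E₁₁, E₁₂, E₂₁, E₂₂}.
Write f = c₁w₁ + c₂w₂ and equate components.
Row-reducing the augmented matrix gives the unique coefficients (c₁, c₂) = (-2, 4).

f = -2w₁ + 4w₂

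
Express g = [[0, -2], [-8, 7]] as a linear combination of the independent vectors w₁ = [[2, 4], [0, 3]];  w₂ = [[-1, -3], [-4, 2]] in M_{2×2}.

Take coordinate vectors relative to {E₁₁, E₁₂, E₂₁, E₂₂}.
Set up the augmented matrix [w₁ | w₂ | g] and row-reduce.
Row-reducing the augmented matrix gives the unique coefficients (a₁, a₂) = (1, 2).

g = w₁ + 2w₂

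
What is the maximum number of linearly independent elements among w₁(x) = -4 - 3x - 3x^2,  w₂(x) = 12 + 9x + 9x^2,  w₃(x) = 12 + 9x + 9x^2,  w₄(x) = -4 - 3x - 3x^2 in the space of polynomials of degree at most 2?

1

Represent each element by its coordinate vector in ℝ³.
Form the matrix with w₁, w₂, w₃, w₄ as columns and reduce.
Reduction leaves 1 leading entry, giving rank 1.
(With 4 elements in a 3-dimensional space the rank is at most 3.)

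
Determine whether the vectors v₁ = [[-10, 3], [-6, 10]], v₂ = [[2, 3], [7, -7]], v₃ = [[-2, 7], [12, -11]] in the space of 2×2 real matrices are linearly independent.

Write each element as a coordinate vector in ℝ⁴ using {E₁₁, E₁₂, E₂₁, E₂₂}.
Row-reduce the matrix whose columns are v₁, v₂, v₃.
The reduction yields 3 nonzero rows, so the rank is 3.
Since rank = 3 (the number of vectors), the set is linearly independent.

linearly independent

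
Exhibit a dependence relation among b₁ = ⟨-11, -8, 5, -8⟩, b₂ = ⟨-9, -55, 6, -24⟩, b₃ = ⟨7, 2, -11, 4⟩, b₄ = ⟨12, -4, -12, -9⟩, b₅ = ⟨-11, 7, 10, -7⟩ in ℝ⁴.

Write the vectors as columns of a matrix and find a nonzero vector in its null space.
One solution (up to scaling) is (3, -1, -3, 1, -3).

3b₁ - b₂ - 3b₃ + b₄ - 3b₅ = 0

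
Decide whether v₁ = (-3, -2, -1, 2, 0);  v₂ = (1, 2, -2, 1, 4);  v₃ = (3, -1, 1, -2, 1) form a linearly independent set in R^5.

Row-reduce the matrix whose columns are v₁, v₂, v₃.
The reduction yields 3 nonzero rows, so the rank is 3.
Since rank = 3 (the number of vectors), the set is linearly independent.

linearly independent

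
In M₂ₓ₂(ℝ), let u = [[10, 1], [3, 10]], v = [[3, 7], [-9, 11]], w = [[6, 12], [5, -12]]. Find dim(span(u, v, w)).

dim = 3

Pass to coordinate vectors with respect to the basis {E₁₁, E₁₂, E₂₁, E₂₂}.
Apply Gaussian elimination to the matrix whose rows are u, v, w.
Exactly 3 pivots survive; hence the rank is 3.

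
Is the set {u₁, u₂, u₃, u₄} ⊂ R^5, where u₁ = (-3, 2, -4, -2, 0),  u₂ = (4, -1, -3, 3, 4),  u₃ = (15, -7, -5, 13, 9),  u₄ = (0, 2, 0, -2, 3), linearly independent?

linearly dependent

Row-reduce the matrix whose columns are u₁, u₂, u₃, u₄.
The reduction yields 3 nonzero rows, so the rank is 3.
Since rank 3 < 4, the set is linearly dependent.
Indeed u₁ - 3u₂ + u₃ + u₄ = 0.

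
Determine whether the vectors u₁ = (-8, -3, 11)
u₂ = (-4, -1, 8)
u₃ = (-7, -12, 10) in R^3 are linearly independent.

linearly independent

Place the vectors as rows of a 3×3 matrix and reduce to echelon form.
The reduction yields 3 nonzero rows, so the rank is 3.
Since rank = 3 (the number of vectors), the set is linearly independent.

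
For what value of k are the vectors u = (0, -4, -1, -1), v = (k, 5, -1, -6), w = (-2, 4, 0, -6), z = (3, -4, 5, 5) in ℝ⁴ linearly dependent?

The vectors are dependent exactly when the determinant of the matrix with rows u, v, w, z vanishes.
Expanding, det = 144*k + 342.
Solving 144*k + 342 = 0 yields k = -19/8.

k = -19/8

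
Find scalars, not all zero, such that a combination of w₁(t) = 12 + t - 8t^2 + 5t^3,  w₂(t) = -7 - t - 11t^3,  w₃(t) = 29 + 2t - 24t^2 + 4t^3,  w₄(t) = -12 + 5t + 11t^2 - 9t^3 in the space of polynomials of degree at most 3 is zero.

Pass to coordinate vectors relative to the basis {1, t, …, t^3}.
Write the vectors as columns of a matrix and find a nonzero vector in its null space.
One solution (up to scaling) is (3, 1, -1, 0).

3w₁ + w₂ - w₃ = 0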